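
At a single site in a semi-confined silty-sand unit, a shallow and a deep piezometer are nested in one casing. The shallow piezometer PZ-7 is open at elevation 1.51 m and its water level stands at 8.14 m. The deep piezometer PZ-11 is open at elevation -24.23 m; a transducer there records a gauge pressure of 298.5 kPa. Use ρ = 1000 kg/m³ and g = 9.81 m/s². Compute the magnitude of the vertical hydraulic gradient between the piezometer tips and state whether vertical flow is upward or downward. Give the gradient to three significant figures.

|i_v| ≈ 0.0754; vertical flow is downward

Total head at PZ-7: h = 8.14 m (water level in the standpipe).
Pressure head at PZ-11: ψ = P/(ρg) = 298.5×1000 / (1000 × 9.81) = 30.43 m.
Total head at PZ-11: h = z + ψ = -24.23 + 30.43 = 6.20 m.
Δh = h(PZ-7) − h(PZ-11) = 8.14 − 6.20 = 1.94 m.
Vertical separation Δz = 1.51 − (-24.23) = 25.74 m.
|i_v| = |Δh| / Δz = 1.94 / 25.74 = 0.0754.
Head is higher in the shallow piezometer, so vertical flow is downward (recharge condition).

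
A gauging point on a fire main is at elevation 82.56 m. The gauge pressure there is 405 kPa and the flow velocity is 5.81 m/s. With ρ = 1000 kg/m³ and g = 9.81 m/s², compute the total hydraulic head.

h ≈ 125.56 m

Pressure head ψ = P/(ρg) = 405×1000 / (1000 × 9.81) = 41.28 m.
Velocity head = v²/(2g) = 5.81² / (2 × 9.81) = 1.720 m.
h = z + ψ + v²/(2g) = 82.56 + 41.28 + 1.720 = 125.56 m.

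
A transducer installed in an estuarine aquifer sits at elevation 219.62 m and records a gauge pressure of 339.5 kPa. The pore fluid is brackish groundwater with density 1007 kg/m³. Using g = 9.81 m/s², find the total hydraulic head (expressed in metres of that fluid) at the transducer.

h ≈ 253.99 m

ψ = P/(ρg) = 339.5×1000 / (1007 × 9.81) = 34.37 m.
h = z + ψ = 219.62 + 34.37 = 253.99 m.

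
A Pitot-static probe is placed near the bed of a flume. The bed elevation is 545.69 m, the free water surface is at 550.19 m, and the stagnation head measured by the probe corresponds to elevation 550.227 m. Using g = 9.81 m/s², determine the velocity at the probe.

Near the bed, under hydrostatic conditions, the piezometric head (z + ψ) equals the free-surface elevation, 550.19 m.
Velocity head = total − piezometric = 550.227 − 550.19 = 0.037 m.
v = √(2g·h_v) = √(2 × 9.81 × 0.037) = 0.852 m/s.

v ≈ 0.852 m/s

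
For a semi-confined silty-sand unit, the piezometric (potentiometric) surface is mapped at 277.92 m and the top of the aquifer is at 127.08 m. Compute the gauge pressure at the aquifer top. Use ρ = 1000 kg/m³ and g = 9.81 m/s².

P ≈ 1480 kPa

Pressure head at the aquifer top: ψ = h − z = 277.92 − 127.08 = 150.84 m.
P = ρgψ = 1000 × 9.81 × 150.84 = 1479740 Pa ≈ 1480 kPa.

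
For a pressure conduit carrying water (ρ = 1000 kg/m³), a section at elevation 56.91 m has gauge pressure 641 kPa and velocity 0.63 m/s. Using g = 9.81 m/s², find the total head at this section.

Pressure head ψ = P/(ρg) = 641×1000 / (1000 × 9.81) = 65.34 m.
Velocity head = v²/(2g) = 0.63² / (2 × 9.81) = 0.020 m.
h = z + ψ + v²/(2g) = 56.91 + 65.34 + 0.020 = 122.27 m.

h ≈ 122.27 m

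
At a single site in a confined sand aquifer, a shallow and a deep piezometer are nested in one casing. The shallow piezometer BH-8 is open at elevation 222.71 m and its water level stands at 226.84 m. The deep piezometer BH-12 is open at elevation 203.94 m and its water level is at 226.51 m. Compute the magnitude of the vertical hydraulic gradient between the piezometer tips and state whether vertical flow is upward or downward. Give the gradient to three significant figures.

Total head at BH-8: h = 226.84 m (water level in the standpipe).
Total head at BH-12: h = 226.51 m.
Δh = h(BH-8) − h(BH-12) = 226.84 − 226.51 = 0.33 m.
Vertical separation Δz = 222.71 − 203.94 = 18.77 m.
|i_v| = |Δh| / Δz = 0.33 / 18.77 = 0.0176.
Head is higher in the shallow piezometer, so vertical flow is downward (recharge condition).

|i_v| ≈ 0.0176; vertical flow is downward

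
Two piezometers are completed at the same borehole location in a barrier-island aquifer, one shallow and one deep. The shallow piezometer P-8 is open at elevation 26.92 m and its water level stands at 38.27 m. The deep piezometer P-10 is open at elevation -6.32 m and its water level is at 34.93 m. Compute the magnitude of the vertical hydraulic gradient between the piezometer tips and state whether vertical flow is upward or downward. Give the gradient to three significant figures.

|i_v| ≈ 0.100; vertical flow is downward

Total head at P-8: h = 38.27 m (water level in the standpipe).
Total head at P-10: h = 34.93 m.
Δh = h(P-8) − h(P-10) = 38.27 − 34.93 = 3.34 m.
Vertical separation Δz = 26.92 − (-6.32) = 33.24 m.
|i_v| = |Δh| / Δz = 3.34 / 33.24 = 0.100.
Head is higher in the shallow piezometer, so vertical flow is downward (recharge condition).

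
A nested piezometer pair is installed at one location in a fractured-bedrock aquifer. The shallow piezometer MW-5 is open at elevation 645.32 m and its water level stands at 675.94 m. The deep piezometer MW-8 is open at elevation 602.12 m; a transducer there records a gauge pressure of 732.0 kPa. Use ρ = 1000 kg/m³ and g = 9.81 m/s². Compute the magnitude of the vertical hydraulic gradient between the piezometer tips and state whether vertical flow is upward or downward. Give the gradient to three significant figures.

|i_v| ≈ 0.0185; vertical flow is upward

Total head at MW-5: h = 675.94 m (water level in the standpipe).
Pressure head at MW-8: ψ = P/(ρg) = 732.0×1000 / (1000 × 9.81) = 74.62 m.
Total head at MW-8: h = z + ψ = 602.12 + 74.62 = 676.74 m.
Δh = h(MW-5) − h(MW-8) = 675.94 − 676.74 = -0.80 m.
Vertical separation Δz = 645.32 − 602.12 = 43.20 m.
|i_v| = |Δh| / Δz = 0.80 / 43.20 = 0.0185.
Head is higher in the deep piezometer, so vertical flow is upward (discharge condition).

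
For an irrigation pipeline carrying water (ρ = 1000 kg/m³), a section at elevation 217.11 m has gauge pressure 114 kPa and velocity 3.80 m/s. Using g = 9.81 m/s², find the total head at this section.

Pressure head ψ = P/(ρg) = 114×1000 / (1000 × 9.81) = 11.62 m.
Velocity head = v²/(2g) = 3.80² / (2 × 9.81) = 0.736 m.
h = z + ψ + v²/(2g) = 217.11 + 11.62 + 0.736 = 229.47 m.

h ≈ 229.47 m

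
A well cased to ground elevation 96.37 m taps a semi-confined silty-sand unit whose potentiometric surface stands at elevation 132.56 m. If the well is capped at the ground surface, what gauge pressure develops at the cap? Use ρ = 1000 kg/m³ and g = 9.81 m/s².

P ≈ 355 kPa

Head above the cap: Δh = 132.56 − 96.37 = 36.19 m.
P = ρgΔh = 1000 × 9.81 × 36.19 = 355024 Pa ≈ 355 kPa.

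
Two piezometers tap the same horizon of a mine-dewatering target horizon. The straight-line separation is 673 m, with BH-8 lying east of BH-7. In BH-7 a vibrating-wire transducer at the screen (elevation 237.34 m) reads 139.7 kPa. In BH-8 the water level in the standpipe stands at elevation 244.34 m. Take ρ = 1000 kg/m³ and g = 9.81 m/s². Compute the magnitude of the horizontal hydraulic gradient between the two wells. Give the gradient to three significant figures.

Pressure head at BH-7: ψ = P/(ρg) = 139.7×1000 / (1000 × 9.81) = 14.24 m.
Total head at BH-7: h = z + ψ = 237.34 + 14.24 = 251.58 m.
Total head at BH-8: h = 244.34 m (water level in the piezometer is the total head).
Head difference: h(BH-7) − h(BH-8) = 251.58 − 244.34 = 7.24 m.
Hydraulic gradient: i = |Δh| / L = 7.24 / 673 = 0.0108.

i ≈ 0.0108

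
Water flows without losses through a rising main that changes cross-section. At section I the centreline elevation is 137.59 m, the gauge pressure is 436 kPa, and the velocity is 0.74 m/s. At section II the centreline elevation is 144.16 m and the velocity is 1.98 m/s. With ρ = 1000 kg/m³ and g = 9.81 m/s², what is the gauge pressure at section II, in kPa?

P₂ ≈ 370 kPa

Pressure head at I: ψ₁ = P₁/(ρg) = 436×1000 / (1000 × 9.81) = 44.44 m.
Velocity heads: v₁²/2g = 0.74²/19.62 = 0.028 m; v₂²/2g = 1.98²/19.62 = 0.200 m.
Total head H = z₁ + ψ₁ + v₁²/2g = 137.59 + 44.44 + 0.028 = 182.06 m.
ψ₂ = H − z₂ − v₂²/2g = 182.06 − 144.16 − 0.200 = 37.70 m.
P₂ = ρgψ₂ = 1000 × 9.81 × 37.70 ≈ 370 kPa.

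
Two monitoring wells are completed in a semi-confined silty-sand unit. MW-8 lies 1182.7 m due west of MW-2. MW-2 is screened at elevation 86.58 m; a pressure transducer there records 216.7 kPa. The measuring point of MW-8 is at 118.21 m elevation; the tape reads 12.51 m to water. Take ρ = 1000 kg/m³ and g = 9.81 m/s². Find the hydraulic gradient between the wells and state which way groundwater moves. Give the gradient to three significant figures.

Pressure head at MW-2: ψ = P/(ρg) = 216.7×1000 / (1000 × 9.81) = 22.09 m.
Total head at MW-2: h = z + ψ = 86.58 + 22.09 = 108.67 m.
Total head at MW-8: h = 118.21 − 12.51 = 105.70 m.
Head difference: h(MW-2) − h(MW-8) = 108.67 − 105.70 = 2.97 m.
Hydraulic gradient: i = |Δh| / L = 2.97 / 1182.7 = 0.00251.
Flow is from higher to lower head: from MW-2 toward MW-8, i.e. toward the west.

i ≈ 0.00251; groundwater flows toward the west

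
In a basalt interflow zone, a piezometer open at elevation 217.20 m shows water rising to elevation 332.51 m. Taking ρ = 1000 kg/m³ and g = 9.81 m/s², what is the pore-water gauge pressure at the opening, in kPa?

P ≈ 1130 kPa

Pressure head ψ = h − z = 332.51 − 217.20 = 115.31 m.
P = ρgψ = 1000 × 9.81 × 115.31 = 1131191 Pa ≈ 1130 kPa.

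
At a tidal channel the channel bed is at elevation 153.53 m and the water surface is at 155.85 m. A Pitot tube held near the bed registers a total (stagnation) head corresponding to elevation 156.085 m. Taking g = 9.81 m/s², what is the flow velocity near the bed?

v ≈ 2.15 m/s

Near the bed, under hydrostatic conditions, the piezometric head (z + ψ) equals the free-surface elevation, 155.85 m.
Velocity head = total − piezometric = 156.085 − 155.85 = 0.235 m.
v = √(2g·h_v) = √(2 × 9.81 × 0.235) = 2.15 m/s.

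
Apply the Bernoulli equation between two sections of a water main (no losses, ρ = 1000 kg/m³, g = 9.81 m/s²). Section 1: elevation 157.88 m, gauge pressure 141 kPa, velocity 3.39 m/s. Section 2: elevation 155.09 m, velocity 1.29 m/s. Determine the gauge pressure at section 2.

P₂ ≈ 173 kPa

Pressure head at 1: ψ₁ = P₁/(ρg) = 141×1000 / (1000 × 9.81) = 14.37 m.
Velocity heads: v₁²/2g = 3.39²/19.62 = 0.586 m; v₂²/2g = 1.29²/19.62 = 0.085 m.
Total head H = z₁ + ψ₁ + v₁²/2g = 157.88 + 14.37 + 0.586 = 172.84 m.
ψ₂ = H − z₂ − v₂²/2g = 172.84 − 155.09 − 0.085 = 17.66 m.
P₂ = ρgψ₂ = 1000 × 9.81 × 17.66 ≈ 173 kPa.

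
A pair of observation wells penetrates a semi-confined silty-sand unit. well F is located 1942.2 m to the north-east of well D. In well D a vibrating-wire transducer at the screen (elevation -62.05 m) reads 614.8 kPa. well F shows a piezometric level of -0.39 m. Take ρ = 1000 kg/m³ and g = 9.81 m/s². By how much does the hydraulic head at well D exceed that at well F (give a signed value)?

Pressure head at well D: ψ = P/(ρg) = 614.8×1000 / (1000 × 9.81) = 62.67 m.
Total head at well D: h = z + ψ = -62.05 + 62.67 = 0.62 m.
Total head at well F: h = -0.39 m (water level in the piezometer is the total head).
Head difference: h(well D) − h(well F) = 0.62 − (-0.39) = 1.01 m.

Δh ≈ 1.01 m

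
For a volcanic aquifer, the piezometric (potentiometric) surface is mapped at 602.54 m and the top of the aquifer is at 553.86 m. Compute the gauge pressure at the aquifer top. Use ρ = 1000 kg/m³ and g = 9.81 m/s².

Pressure head at the aquifer top: ψ = h − z = 602.54 − 553.86 = 48.68 m.
P = ρgψ = 1000 × 9.81 × 48.68 = 477551 Pa ≈ 478 kPa.

P ≈ 478 kPa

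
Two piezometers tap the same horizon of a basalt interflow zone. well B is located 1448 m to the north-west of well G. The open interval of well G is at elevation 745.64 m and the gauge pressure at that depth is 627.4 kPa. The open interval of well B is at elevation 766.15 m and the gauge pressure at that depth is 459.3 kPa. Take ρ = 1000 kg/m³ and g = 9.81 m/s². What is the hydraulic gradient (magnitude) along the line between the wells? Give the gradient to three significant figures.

i ≈ 0.00233

Pressure head at well G: ψ = P/(ρg) = 627.4×1000 / (1000 × 9.81) = 63.96 m.
Total head at well G: h = z + ψ = 745.64 + 63.96 = 809.60 m.
Pressure head at well B: ψ = P/(ρg) = 459.3×1000 / (1000 × 9.81) = 46.82 m.
Total head at well B: h = z + ψ = 766.15 + 46.82 = 812.97 m.
Head difference: h(well G) − h(well B) = 809.60 − 812.97 = -3.37 m.
Hydraulic gradient: i = |Δh| / L = 3.37 / 1448 = 0.00233.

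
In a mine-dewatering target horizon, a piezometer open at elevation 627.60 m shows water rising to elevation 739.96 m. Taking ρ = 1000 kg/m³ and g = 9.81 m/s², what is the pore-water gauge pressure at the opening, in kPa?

P ≈ 1100 kPa

Pressure head ψ = h − z = 739.96 − 627.60 = 112.36 m.
P = ρgψ = 1000 × 9.81 × 112.36 = 1102252 Pa ≈ 1100 kPa.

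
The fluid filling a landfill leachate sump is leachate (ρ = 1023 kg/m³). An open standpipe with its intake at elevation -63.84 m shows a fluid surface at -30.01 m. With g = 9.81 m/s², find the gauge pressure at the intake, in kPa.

P ≈ 340 kPa

Pressure head ψ = h − z = -30.01 − (-63.84) = 33.83 m.
P = ρgψ = 1023 × 9.81 × 33.83 = 339505 Pa ≈ 340 kPa.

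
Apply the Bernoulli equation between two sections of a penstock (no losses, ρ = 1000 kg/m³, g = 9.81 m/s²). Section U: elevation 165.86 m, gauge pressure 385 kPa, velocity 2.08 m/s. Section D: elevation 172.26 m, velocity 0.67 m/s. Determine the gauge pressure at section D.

P₂ ≈ 324 kPa

Pressure head at U: ψ₁ = P₁/(ρg) = 385×1000 / (1000 × 9.81) = 39.25 m.
Velocity heads: v₁²/2g = 2.08²/19.62 = 0.221 m; v₂²/2g = 0.67²/19.62 = 0.023 m.
Total head H = z₁ + ψ₁ + v₁²/2g = 165.86 + 39.25 + 0.221 = 205.33 m.
ψ₂ = H − z₂ − v₂²/2g = 205.33 − 172.26 − 0.023 = 33.05 m.
P₂ = ρgψ₂ = 1000 × 9.81 × 33.05 ≈ 324 kPa.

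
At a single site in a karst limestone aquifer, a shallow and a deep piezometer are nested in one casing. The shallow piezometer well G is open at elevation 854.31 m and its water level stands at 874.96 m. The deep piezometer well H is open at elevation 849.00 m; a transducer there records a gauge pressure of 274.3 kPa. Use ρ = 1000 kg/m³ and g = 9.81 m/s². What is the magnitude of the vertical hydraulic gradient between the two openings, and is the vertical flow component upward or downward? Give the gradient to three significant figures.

Total head at well G: h = 874.96 m (water level in the standpipe).
Pressure head at well H: ψ = P/(ρg) = 274.3×1000 / (1000 × 9.81) = 27.96 m.
Total head at well H: h = z + ψ = 849.00 + 27.96 = 876.96 m.
Δh = h(well G) − h(well H) = 874.96 − 876.96 = -2.00 m.
Vertical separation Δz = 854.31 − 849.00 = 5.31 m.
|i_v| = |Δh| / Δz = 2.00 / 5.31 = 0.377.
Head is higher in the deep piezometer, so vertical flow is upward (discharge condition).

|i_v| ≈ 0.377; vertical flow is upward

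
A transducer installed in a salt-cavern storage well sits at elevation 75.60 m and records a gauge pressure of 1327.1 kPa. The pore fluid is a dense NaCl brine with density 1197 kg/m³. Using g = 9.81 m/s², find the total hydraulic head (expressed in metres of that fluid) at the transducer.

ψ = P/(ρg) = 1327.1×1000 / (1197 × 9.81) = 113.02 m.
h = z + ψ = 75.60 + 113.02 = 188.62 m.

h ≈ 188.62 m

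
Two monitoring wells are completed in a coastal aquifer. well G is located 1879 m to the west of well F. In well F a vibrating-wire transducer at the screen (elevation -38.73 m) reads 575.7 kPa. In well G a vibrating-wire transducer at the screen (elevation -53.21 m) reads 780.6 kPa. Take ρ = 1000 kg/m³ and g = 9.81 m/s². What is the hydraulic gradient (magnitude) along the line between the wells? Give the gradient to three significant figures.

Pressure head at well F: ψ = P/(ρg) = 575.7×1000 / (1000 × 9.81) = 58.69 m.
Total head at well F: h = z + ψ = -38.73 + 58.69 = 19.96 m.
Pressure head at well G: ψ = P/(ρg) = 780.6×1000 / (1000 × 9.81) = 79.57 m.
Total head at well G: h = z + ψ = -53.21 + 79.57 = 26.36 m.
Head difference: h(well F) − h(well G) = 19.96 − 26.36 = -6.40 m.
Hydraulic gradient: i = |Δh| / L = 6.40 / 1879 = 0.00341.

i ≈ 0.00341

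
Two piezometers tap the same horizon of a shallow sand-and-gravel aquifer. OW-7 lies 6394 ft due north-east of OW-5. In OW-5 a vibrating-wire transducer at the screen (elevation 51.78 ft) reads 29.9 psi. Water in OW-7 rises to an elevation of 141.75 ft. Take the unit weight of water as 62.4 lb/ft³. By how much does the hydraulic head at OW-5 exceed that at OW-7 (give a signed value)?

Δh ≈ -20.97 ft

Pressure head at OW-5: ψ = 144·P/γ = 144 × 29.9 / 62.4 = 69.00 ft.
Total head at OW-5: h = z + ψ = 51.78 + 69.00 = 120.78 ft.
Total head at OW-7: h = 141.75 ft (water level in the piezometer is the total head).
Head difference: h(OW-5) − h(OW-7) = 120.78 − 141.75 = -20.97 ft.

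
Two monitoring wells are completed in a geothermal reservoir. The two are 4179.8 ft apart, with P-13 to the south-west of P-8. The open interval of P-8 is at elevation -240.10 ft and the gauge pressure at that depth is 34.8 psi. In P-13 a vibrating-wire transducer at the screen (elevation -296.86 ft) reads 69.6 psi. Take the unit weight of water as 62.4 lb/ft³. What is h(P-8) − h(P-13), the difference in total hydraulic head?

Δh ≈ -23.55 ft

Pressure head at P-8: ψ = 144·P/γ = 144 × 34.8 / 62.4 = 80.31 ft.
Total head at P-8: h = z + ψ = -240.10 + 80.31 = -159.79 ft.
Pressure head at P-13: ψ = 144·P/γ = 144 × 69.6 / 62.4 = 160.62 ft.
Total head at P-13: h = z + ψ = -296.86 + 160.62 = -136.24 ft.
Head difference: h(P-8) − h(P-13) = -159.79 − (-136.24) = -23.55 ft.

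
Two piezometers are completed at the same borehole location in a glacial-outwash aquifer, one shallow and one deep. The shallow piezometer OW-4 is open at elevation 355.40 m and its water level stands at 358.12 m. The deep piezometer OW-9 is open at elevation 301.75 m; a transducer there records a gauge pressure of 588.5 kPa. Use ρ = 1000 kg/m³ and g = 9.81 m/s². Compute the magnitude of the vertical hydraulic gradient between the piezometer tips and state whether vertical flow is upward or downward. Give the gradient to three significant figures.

Total head at OW-4: h = 358.12 m (water level in the standpipe).
Pressure head at OW-9: ψ = P/(ρg) = 588.5×1000 / (1000 × 9.81) = 59.99 m.
Total head at OW-9: h = z + ψ = 301.75 + 59.99 = 361.74 m.
Δh = h(OW-4) − h(OW-9) = 358.12 − 361.74 = -3.62 m.
Vertical separation Δz = 355.40 − 301.75 = 53.65 m.
|i_v| = |Δh| / Δz = 3.62 / 53.65 = 0.0675.
Head is higher in the deep piezometer, so vertical flow is upward (discharge condition).

|i_v| ≈ 0.0675; vertical flow is upward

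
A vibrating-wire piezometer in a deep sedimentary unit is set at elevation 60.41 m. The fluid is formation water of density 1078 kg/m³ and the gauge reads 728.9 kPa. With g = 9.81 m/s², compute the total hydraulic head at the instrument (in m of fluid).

ψ = P/(ρg) = 728.9×1000 / (1078 × 9.81) = 68.93 m.
h = z + ψ = 60.41 + 68.93 = 129.34 m.

h ≈ 129.34 m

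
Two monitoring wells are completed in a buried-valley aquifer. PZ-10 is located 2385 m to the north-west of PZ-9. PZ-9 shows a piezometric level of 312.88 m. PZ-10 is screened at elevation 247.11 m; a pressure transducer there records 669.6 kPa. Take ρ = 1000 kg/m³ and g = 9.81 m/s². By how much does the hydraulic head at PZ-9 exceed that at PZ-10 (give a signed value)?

Total head at PZ-9: h = 312.88 m (water level in the piezometer is the total head).
Pressure head at PZ-10: ψ = P/(ρg) = 669.6×1000 / (1000 × 9.81) = 68.26 m.
Total head at PZ-10: h = z + ψ = 247.11 + 68.26 = 315.37 m.
Head difference: h(PZ-9) − h(PZ-10) = 312.88 − 315.37 = -2.49 m.

Δh ≈ -2.49 m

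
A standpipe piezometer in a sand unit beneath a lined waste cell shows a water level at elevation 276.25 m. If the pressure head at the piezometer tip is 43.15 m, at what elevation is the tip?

z = h − ψ = 276.25 − 43.15 = 233.10 m.

z ≈ 233.10 m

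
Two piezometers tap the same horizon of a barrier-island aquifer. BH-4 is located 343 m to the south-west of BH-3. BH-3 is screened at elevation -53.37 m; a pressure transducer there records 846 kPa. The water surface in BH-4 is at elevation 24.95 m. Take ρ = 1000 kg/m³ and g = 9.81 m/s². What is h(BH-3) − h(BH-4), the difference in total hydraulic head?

Pressure head at BH-3: ψ = P/(ρg) = 846×1000 / (1000 × 9.81) = 86.24 m.
Total head at BH-3: h = z + ψ = -53.37 + 86.24 = 32.87 m.
Total head at BH-4: h = 24.95 m (water level in the piezometer is the total head).
Head difference: h(BH-3) − h(BH-4) = 32.87 − 24.95 = 7.92 m.

Δh ≈ 7.92 m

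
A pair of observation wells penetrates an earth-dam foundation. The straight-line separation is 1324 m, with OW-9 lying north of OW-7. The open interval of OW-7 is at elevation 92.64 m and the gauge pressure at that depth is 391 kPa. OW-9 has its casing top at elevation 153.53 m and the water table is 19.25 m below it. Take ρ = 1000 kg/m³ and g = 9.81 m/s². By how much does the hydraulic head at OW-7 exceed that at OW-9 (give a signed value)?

Δh ≈ -1.78 m

Pressure head at OW-7: ψ = P/(ρg) = 391×1000 / (1000 × 9.81) = 39.86 m.
Total head at OW-7: h = z + ψ = 92.64 + 39.86 = 132.50 m.
Total head at OW-9: h = 153.53 − 19.25 = 134.28 m.
Head difference: h(OW-7) − h(OW-9) = 132.50 − 134.28 = -1.78 m.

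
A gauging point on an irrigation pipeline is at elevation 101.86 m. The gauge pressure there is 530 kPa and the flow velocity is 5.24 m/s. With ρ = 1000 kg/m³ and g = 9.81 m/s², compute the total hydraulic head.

Pressure head ψ = P/(ρg) = 530×1000 / (1000 × 9.81) = 54.03 m.
Velocity head = v²/(2g) = 5.24² / (2 × 9.81) = 1.399 m.
h = z + ψ + v²/(2g) = 101.86 + 54.03 + 1.399 = 157.29 m.

h ≈ 157.29 m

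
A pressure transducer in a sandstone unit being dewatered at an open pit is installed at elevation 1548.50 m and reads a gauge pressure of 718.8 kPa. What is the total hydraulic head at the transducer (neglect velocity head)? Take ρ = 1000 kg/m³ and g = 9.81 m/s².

h ≈ 1621.77 m

ψ = P/(ρg) = 718.8×1000 / (1000 × 9.81) = 73.27 m.
h = z + ψ = 1548.50 + 73.27 = 1621.77 m.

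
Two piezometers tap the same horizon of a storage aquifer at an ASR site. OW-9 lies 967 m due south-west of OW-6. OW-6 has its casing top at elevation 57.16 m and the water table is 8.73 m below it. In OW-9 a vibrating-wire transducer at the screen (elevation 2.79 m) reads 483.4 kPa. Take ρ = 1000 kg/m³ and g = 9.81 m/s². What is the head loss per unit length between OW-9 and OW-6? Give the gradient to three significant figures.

i ≈ 0.00376 m/m

Total head at OW-6: h = 57.16 − 8.73 = 48.43 m.
Pressure head at OW-9: ψ = P/(ρg) = 483.4×1000 / (1000 × 9.81) = 49.28 m.
Total head at OW-9: h = z + ψ = 2.79 + 49.28 = 52.07 m.
Head difference: h(OW-6) − h(OW-9) = 48.43 − 52.07 = -3.64 m.
Hydraulic gradient: i = |Δh| / L = 3.64 / 967 = 0.00376.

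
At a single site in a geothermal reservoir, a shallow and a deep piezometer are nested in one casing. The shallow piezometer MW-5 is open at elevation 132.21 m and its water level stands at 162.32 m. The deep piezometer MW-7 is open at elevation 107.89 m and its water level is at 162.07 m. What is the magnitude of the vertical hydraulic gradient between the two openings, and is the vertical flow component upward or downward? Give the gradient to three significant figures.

Total head at MW-5: h = 162.32 m (water level in the standpipe).
Total head at MW-7: h = 162.07 m.
Δh = h(MW-5) − h(MW-7) = 162.32 − 162.07 = 0.25 m.
Vertical separation Δz = 132.21 − 107.89 = 24.32 m.
|i_v| = |Δh| / Δz = 0.25 / 24.32 = 0.0103.
Head is higher in the shallow piezometer, so vertical flow is downward (recharge condition).

|i_v| ≈ 0.0103; vertical flow is downward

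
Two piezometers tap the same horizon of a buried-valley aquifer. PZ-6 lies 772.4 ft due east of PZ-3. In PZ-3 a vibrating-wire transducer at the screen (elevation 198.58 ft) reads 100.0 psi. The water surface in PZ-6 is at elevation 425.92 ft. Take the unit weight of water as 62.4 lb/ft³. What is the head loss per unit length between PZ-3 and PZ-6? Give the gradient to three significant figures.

Pressure head at PZ-3: ψ = 144·P/γ = 144 × 100.0 / 62.4 = 230.77 ft.
Total head at PZ-3: h = z + ψ = 198.58 + 230.77 = 429.35 ft.
Total head at PZ-6: h = 425.92 ft (water level in the piezometer is the total head).
Head difference: h(PZ-3) − h(PZ-6) = 429.35 − 425.92 = 3.43 ft.
Hydraulic gradient: i = |Δh| / L = 3.43 / 772.4 = 0.00444.

i ≈ 0.00444 ft/ft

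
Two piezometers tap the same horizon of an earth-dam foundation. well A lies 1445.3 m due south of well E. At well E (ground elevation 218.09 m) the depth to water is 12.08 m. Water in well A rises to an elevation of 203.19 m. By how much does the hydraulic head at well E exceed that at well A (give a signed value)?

Total head at well E: h = 218.09 − 12.08 = 206.01 m.
Total head at well A: h = 203.19 m (water level in the piezometer is the total head).
Head difference: h(well E) − h(well A) = 206.01 − 203.19 = 2.82 m.

Δh ≈ 2.82 m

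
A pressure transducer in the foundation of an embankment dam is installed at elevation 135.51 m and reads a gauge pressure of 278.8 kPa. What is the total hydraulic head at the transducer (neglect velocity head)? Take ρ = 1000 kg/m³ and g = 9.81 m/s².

h ≈ 163.93 m

ψ = P/(ρg) = 278.8×1000 / (1000 × 9.81) = 28.42 m.
h = z + ψ = 135.51 + 28.42 = 163.93 m.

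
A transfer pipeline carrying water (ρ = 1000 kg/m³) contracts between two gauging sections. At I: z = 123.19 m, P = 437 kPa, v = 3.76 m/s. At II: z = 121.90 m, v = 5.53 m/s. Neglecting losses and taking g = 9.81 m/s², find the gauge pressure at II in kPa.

Pressure head at I: ψ₁ = P₁/(ρg) = 437×1000 / (1000 × 9.81) = 44.55 m.
Velocity heads: v₁²/2g = 3.76²/19.62 = 0.721 m; v₂²/2g = 5.53²/19.62 = 1.559 m.
Total head H = z₁ + ψ₁ + v₁²/2g = 123.19 + 44.55 + 0.721 = 168.46 m.
ψ₂ = H − z₂ − v₂²/2g = 168.46 − 121.90 − 1.559 = 45.00 m.
P₂ = ρgψ₂ = 1000 × 9.81 × 45.00 ≈ 441 kPa.

P₂ ≈ 441 kPa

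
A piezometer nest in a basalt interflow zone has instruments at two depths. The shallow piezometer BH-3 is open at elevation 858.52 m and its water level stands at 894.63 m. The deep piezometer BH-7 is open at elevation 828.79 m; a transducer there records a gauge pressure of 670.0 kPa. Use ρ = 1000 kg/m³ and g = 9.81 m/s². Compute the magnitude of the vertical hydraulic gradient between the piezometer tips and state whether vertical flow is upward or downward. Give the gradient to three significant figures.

Total head at BH-3: h = 894.63 m (water level in the standpipe).
Pressure head at BH-7: ψ = P/(ρg) = 670.0×1000 / (1000 × 9.81) = 68.30 m.
Total head at BH-7: h = z + ψ = 828.79 + 68.30 = 897.09 m.
Δh = h(BH-3) − h(BH-7) = 894.63 − 897.09 = -2.46 m.
Vertical separation Δz = 858.52 − 828.79 = 29.73 m.
|i_v| = |Δh| / Δz = 2.46 / 29.73 = 0.0827.
Head is higher in the deep piezometer, so vertical flow is upward (discharge condition).

|i_v| ≈ 0.0827; vertical flow is upward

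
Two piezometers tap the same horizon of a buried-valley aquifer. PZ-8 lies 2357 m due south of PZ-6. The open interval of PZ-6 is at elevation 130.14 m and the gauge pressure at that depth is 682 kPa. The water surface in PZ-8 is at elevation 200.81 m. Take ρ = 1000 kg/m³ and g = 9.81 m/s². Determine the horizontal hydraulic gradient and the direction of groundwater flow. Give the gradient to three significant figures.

i ≈ 0.000488; groundwater flows toward the north

Pressure head at PZ-6: ψ = P/(ρg) = 682×1000 / (1000 × 9.81) = 69.52 m.
Total head at PZ-6: h = z + ψ = 130.14 + 69.52 = 199.66 m.
Total head at PZ-8: h = 200.81 m (water level in the piezometer is the total head).
Head difference: h(PZ-6) − h(PZ-8) = 199.66 − 200.81 = -1.15 m.
Hydraulic gradient: i = |Δh| / L = 1.15 / 2357 = 0.000488.
Flow is from higher to lower head: from PZ-8 toward PZ-6, i.e. toward the north.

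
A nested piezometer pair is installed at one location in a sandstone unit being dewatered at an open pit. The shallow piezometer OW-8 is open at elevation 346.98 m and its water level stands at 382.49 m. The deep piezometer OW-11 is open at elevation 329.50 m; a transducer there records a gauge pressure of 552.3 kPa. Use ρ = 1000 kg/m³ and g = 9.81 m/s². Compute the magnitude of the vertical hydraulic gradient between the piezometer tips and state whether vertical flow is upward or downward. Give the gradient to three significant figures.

Total head at OW-8: h = 382.49 m (water level in the standpipe).
Pressure head at OW-11: ψ = P/(ρg) = 552.3×1000 / (1000 × 9.81) = 56.30 m.
Total head at OW-11: h = z + ψ = 329.50 + 56.30 = 385.80 m.
Δh = h(OW-8) − h(OW-11) = 382.49 − 385.80 = -3.31 m.
Vertical separation Δz = 346.98 − 329.50 = 17.48 m.
|i_v| = |Δh| / Δz = 3.31 / 17.48 = 0.189.
Head is higher in the deep piezometer, so vertical flow is upward (discharge condition).

|i_v| ≈ 0.189; vertical flow is upward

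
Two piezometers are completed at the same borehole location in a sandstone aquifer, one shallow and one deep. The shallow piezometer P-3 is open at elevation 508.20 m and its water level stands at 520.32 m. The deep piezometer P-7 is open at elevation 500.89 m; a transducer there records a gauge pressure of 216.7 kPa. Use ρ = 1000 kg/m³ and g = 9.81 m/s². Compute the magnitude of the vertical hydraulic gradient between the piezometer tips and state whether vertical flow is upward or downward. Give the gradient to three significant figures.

Total head at P-3: h = 520.32 m (water level in the standpipe).
Pressure head at P-7: ψ = P/(ρg) = 216.7×1000 / (1000 × 9.81) = 22.09 m.
Total head at P-7: h = z + ψ = 500.89 + 22.09 = 522.98 m.
Δh = h(P-3) − h(P-7) = 520.32 − 522.98 = -2.66 m.
Vertical separation Δz = 508.20 − 500.89 = 7.31 m.
|i_v| = |Δh| / Δz = 2.66 / 7.31 = 0.364.
Head is higher in the deep piezometer, so vertical flow is upward (discharge condition).

|i_v| ≈ 0.364; vertical flow is upward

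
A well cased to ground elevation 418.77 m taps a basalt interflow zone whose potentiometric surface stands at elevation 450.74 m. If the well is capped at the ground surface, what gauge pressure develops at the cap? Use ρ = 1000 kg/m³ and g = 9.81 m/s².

Head above the cap: Δh = 450.74 − 418.77 = 31.97 m.
P = ρgΔh = 1000 × 9.81 × 31.97 = 313626 Pa ≈ 314 kPa.

P ≈ 314 kPa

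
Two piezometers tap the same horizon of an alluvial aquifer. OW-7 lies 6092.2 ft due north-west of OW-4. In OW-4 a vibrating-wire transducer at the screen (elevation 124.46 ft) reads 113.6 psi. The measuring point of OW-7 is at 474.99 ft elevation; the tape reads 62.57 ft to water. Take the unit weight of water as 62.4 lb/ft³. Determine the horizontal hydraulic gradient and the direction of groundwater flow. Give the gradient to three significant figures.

i ≈ 0.00424; groundwater flows toward the south-east

Pressure head at OW-4: ψ = 144·P/γ = 144 × 113.6 / 62.4 = 262.15 ft.
Total head at OW-4: h = z + ψ = 124.46 + 262.15 = 386.61 ft.
Total head at OW-7: h = 474.99 − 62.57 = 412.42 ft.
Head difference: h(OW-4) − h(OW-7) = 386.61 − 412.42 = -25.81 ft.
Hydraulic gradient: i = |Δh| / L = 25.81 / 6092.2 = 0.00424.
Flow is from higher to lower head: from OW-7 toward OW-4, i.e. toward the south-east.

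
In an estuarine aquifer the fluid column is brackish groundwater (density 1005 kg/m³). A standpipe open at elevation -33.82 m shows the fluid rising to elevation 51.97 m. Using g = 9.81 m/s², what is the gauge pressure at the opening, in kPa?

Pressure head ψ = h − z = 51.97 − (-33.82) = 85.79 m.
P = ρgψ = 1005 × 9.81 × 85.79 = 845808 Pa ≈ 846 kPa.

P ≈ 846 kPa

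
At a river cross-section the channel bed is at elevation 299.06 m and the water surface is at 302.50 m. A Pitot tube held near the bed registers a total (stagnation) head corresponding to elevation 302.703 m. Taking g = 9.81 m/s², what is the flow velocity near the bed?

Near the bed, under hydrostatic conditions, the piezometric head (z + ψ) equals the free-surface elevation, 302.50 m.
Velocity head = total − piezometric = 302.703 − 302.50 = 0.203 m.
v = √(2g·h_v) = √(2 × 9.81 × 0.203) = 2.00 m/s.

v ≈ 2.00 m/s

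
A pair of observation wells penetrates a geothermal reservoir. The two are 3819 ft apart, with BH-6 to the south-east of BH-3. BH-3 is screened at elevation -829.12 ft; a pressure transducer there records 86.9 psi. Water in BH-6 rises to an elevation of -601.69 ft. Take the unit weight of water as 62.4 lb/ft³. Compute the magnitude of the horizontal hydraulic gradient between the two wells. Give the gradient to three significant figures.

i ≈ 0.00704

Pressure head at BH-3: ψ = 144·P/γ = 144 × 86.9 / 62.4 = 200.54 ft.
Total head at BH-3: h = z + ψ = -829.12 + 200.54 = -628.58 ft.
Total head at BH-6: h = -601.69 ft (water level in the piezometer is the total head).
Head difference: h(BH-3) − h(BH-6) = -628.58 − (-601.69) = -26.89 ft.
Hydraulic gradient: i = |Δh| / L = 26.89 / 3819 = 0.00704.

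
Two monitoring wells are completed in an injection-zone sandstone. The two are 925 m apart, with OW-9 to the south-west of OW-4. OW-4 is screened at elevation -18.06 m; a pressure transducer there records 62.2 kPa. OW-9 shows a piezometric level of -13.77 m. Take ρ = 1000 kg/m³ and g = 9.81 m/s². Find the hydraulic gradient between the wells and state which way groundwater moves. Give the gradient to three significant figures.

i ≈ 0.00222; groundwater flows toward the south-west

Pressure head at OW-4: ψ = P/(ρg) = 62.2×1000 / (1000 × 9.81) = 6.34 m.
Total head at OW-4: h = z + ψ = -18.06 + 6.34 = -11.72 m.
Total head at OW-9: h = -13.77 m (water level in the piezometer is the total head).
Head difference: h(OW-4) − h(OW-9) = -11.72 − (-13.77) = 2.05 m.
Hydraulic gradient: i = |Δh| / L = 2.05 / 925 = 0.00222.
Flow is from higher to lower head: from OW-4 toward OW-9, i.e. toward the south-west.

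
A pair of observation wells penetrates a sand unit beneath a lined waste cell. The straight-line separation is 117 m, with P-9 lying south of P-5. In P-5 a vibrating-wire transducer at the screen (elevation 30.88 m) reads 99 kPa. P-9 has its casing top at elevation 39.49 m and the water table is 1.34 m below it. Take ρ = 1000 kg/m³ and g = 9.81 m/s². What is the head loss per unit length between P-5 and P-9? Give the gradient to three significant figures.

i ≈ 0.0241 m/m

Pressure head at P-5: ψ = P/(ρg) = 99×1000 / (1000 × 9.81) = 10.09 m.
Total head at P-5: h = z + ψ = 30.88 + 10.09 = 40.97 m.
Total head at P-9: h = 39.49 − 1.34 = 38.15 m.
Head difference: h(P-5) − h(P-9) = 40.97 − 38.15 = 2.82 m.
Hydraulic gradient: i = |Δh| / L = 2.82 / 117 = 0.0241.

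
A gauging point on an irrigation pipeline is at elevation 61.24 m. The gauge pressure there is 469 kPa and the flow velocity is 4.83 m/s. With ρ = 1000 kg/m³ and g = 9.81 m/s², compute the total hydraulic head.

Pressure head ψ = P/(ρg) = 469×1000 / (1000 × 9.81) = 47.81 m.
Velocity head = v²/(2g) = 4.83² / (2 × 9.81) = 1.189 m.
h = z + ψ + v²/(2g) = 61.24 + 47.81 + 1.189 = 110.24 m.

h ≈ 110.24 m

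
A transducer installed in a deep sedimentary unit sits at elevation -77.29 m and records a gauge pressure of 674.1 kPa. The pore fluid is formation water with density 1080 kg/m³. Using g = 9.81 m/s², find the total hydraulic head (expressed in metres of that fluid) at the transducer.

ψ = P/(ρg) = 674.1×1000 / (1080 × 9.81) = 63.63 m.
h = z + ψ = -77.29 + 63.63 = -13.66 m.

h ≈ -13.66 m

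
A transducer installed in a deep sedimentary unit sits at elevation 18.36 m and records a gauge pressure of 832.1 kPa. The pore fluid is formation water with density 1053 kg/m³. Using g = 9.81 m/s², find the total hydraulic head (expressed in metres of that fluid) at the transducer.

h ≈ 98.91 m

ψ = P/(ρg) = 832.1×1000 / (1053 × 9.81) = 80.55 m.
h = z + ψ = 18.36 + 80.55 = 98.91 m.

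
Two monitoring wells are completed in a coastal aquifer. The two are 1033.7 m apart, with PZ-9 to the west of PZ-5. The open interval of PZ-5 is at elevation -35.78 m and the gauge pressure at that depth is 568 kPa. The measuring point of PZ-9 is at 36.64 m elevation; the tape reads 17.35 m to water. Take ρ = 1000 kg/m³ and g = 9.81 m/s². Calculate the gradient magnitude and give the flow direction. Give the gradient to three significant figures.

i ≈ 0.00274; groundwater flows toward the west

Pressure head at PZ-5: ψ = P/(ρg) = 568×1000 / (1000 × 9.81) = 57.90 m.
Total head at PZ-5: h = z + ψ = -35.78 + 57.90 = 22.12 m.
Total head at PZ-9: h = 36.64 − 17.35 = 19.29 m.
Head difference: h(PZ-5) − h(PZ-9) = 22.12 − 19.29 = 2.83 m.
Hydraulic gradient: i = |Δh| / L = 2.83 / 1033.7 = 0.00274.
Flow is from higher to lower head: from PZ-5 toward PZ-9, i.e. toward the west.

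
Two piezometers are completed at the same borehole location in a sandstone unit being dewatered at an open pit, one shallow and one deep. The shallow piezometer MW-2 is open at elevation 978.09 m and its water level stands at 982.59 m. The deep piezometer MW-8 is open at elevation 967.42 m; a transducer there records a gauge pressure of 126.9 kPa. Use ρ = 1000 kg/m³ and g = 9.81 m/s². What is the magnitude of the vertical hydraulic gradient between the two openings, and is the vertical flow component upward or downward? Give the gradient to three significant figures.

Total head at MW-2: h = 982.59 m (water level in the standpipe).
Pressure head at MW-8: ψ = P/(ρg) = 126.9×1000 / (1000 × 9.81) = 12.94 m.
Total head at MW-8: h = z + ψ = 967.42 + 12.94 = 980.36 m.
Δh = h(MW-2) − h(MW-8) = 982.59 − 980.36 = 2.23 m.
Vertical separation Δz = 978.09 − 967.42 = 10.67 m.
|i_v| = |Δh| / Δz = 2.23 / 10.67 = 0.209.
Head is higher in the shallow piezometer, so vertical flow is downward (recharge condition).

|i_v| ≈ 0.209; vertical flow is downward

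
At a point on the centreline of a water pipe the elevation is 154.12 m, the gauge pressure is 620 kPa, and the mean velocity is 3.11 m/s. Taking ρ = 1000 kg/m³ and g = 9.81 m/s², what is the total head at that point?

Pressure head ψ = P/(ρg) = 620×1000 / (1000 × 9.81) = 63.20 m.
Velocity head = v²/(2g) = 3.11² / (2 × 9.81) = 0.493 m.
h = z + ψ + v²/(2g) = 154.12 + 63.20 + 0.493 = 217.81 m.

h ≈ 217.81 m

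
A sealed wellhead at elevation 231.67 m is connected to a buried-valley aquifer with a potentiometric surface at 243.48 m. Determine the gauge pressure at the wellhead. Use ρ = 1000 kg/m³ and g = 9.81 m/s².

Head above the cap: Δh = 243.48 − 231.67 = 11.81 m.
P = ρgΔh = 1000 × 9.81 × 11.81 = 115856 Pa ≈ 116 kPa.

P ≈ 116 kPa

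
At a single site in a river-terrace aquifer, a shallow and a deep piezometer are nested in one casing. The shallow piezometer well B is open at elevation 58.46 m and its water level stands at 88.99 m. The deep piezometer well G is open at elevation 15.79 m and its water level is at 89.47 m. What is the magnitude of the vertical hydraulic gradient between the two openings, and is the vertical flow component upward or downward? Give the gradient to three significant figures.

Total head at well B: h = 88.99 m (water level in the standpipe).
Total head at well G: h = 89.47 m.
Δh = h(well B) − h(well G) = 88.99 − 89.47 = -0.48 m.
Vertical separation Δz = 58.46 − 15.79 = 42.67 m.
|i_v| = |Δh| / Δz = 0.48 / 42.67 = 0.0112.
Head is higher in the deep piezometer, so vertical flow is upward (discharge condition).

|i_v| ≈ 0.0112; vertical flow is upward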